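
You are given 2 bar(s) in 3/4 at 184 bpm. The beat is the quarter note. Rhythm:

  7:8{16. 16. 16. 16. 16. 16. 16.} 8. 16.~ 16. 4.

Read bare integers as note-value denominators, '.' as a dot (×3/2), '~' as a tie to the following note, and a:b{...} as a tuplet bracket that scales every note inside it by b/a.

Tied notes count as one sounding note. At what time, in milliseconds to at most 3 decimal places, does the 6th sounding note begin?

note 6 onset = 15/7b = 698.758ms

1. 0.0ms @ 0 + 139.752ms (3/7)
2. 139.752ms @ 3/7 + 139.752ms (3/7)
3. 279.503ms @ 6/7 + 139.752ms (3/7)
4. 419.255ms @ 9/7 + 139.752ms (3/7)
5. 559.006ms @ 12/7 + 139.752ms (3/7)
6. 698.758ms @ 15/7 + 139.752ms (3/7)
7. 838.509ms @ 18/7 + 139.752ms (3/7)
8. 978.261ms @ 3 + 244.565ms (3/4)
9. 1222.826ms @ 15/4 + 244.565ms (3/4)
10. 1467.391ms @ 9/2 + 489.13ms (3/2)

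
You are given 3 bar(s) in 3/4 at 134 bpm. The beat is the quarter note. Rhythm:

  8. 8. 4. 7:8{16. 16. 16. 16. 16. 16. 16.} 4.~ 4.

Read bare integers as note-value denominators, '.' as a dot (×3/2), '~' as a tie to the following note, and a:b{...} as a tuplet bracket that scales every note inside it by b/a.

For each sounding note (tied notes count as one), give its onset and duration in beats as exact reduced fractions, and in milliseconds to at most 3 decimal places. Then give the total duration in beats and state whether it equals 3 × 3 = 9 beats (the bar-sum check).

1) 0.0ms=0b +335.821ms=3/4b
2) 335.821ms=3/4b +335.821ms=3/4b
3) 671.642ms=3/2b +671.642ms=3/2b
4) 1343.284ms=3b +191.898ms=3/7b
5) 1535.181ms=24/7b +191.898ms=3/7b
6) 1727.079ms=27/7b +191.898ms=3/7b
7) 1918.977ms=30/7b +191.898ms=3/7b
8) 2110.874ms=33/7b +191.898ms=3/7b
9) 2302.772ms=36/7b +191.898ms=3/7b
10) 2494.67ms=39/7b +191.898ms=3/7b
11) 2686.567ms=6b +1343.284ms=3b
Σ=9b of 9 (134bpm 3/4) — PASS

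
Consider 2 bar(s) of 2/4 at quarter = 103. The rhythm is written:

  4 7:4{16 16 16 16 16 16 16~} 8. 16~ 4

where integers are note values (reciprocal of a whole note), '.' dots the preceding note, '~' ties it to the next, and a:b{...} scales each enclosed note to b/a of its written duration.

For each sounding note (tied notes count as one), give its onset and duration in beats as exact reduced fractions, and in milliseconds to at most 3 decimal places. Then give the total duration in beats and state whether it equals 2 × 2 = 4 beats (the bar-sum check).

1) 0.0ms=0b +582.524ms=1b
2) 582.524ms=1b +83.218ms=1/7b
3) 665.742ms=8/7b +83.218ms=1/7b
4) 748.96ms=9/7b +83.218ms=1/7b
5) 832.178ms=10/7b +83.218ms=1/7b
6) 915.395ms=11/7b +83.218ms=1/7b
7) 998.613ms=12/7b +83.218ms=1/7b
8) 1081.831ms=13/7b +520.111ms=25/28b
9) 1601.942ms=11/4b +728.155ms=5/4b
Σ=4b of 4 (103bpm 2/4) — PASS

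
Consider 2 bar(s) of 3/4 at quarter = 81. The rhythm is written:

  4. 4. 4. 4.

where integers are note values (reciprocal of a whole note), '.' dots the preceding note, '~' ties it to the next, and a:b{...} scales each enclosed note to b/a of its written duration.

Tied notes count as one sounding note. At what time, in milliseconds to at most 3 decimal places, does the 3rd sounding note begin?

1. 0.0ms @ 0 + 1111.111ms (3/2)
2. 1111.111ms @ 3/2 + 1111.111ms (3/2)
3. 2222.222ms @ 3 + 1111.111ms (3/2)
4. 3333.333ms @ 9/2 + 1111.111ms (3/2)

note 3 onset = 3b = 2222.222ms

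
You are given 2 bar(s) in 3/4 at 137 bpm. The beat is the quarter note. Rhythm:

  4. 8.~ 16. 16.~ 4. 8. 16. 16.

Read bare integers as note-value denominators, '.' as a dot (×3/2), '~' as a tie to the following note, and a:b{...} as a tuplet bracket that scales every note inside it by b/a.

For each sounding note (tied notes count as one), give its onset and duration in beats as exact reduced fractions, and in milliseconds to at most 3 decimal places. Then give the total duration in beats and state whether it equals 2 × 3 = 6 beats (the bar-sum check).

1) 0.0ms=0b +656.934ms=3/2b
2) 656.934ms=3/2b +492.701ms=9/8b
3) 1149.635ms=21/8b +821.168ms=15/8b
4) 1970.803ms=9/2b +328.467ms=3/4b
5) 2299.27ms=21/4b +164.234ms=3/8b
6) 2463.504ms=45/8b +164.234ms=3/8b
Σ=6b of 6 (137bpm 3/4) — PASS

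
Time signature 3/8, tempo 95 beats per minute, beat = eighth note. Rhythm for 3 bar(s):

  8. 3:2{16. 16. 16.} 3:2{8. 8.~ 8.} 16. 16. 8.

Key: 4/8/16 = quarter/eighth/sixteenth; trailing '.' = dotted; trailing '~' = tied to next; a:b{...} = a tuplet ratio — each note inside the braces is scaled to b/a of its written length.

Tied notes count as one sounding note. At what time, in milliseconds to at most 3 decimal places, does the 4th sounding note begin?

note 4 onset = 5/2b = 1578.947ms

1. 0.0ms @ 0 + 947.368ms (3/2)
2. 947.368ms @ 3/2 + 315.789ms (1/2)
3. 1263.158ms @ 2 + 315.789ms (1/2)
4. 1578.947ms @ 5/2 + 315.789ms (1/2)
5. 1894.737ms @ 3 + 631.579ms (1)
6. 2526.316ms @ 4 + 1263.158ms (2)
7. 3789.474ms @ 6 + 473.684ms (3/4)
8. 4263.158ms @ 27/4 + 473.684ms (3/4)
9. 4736.842ms @ 15/2 + 947.368ms (3/2)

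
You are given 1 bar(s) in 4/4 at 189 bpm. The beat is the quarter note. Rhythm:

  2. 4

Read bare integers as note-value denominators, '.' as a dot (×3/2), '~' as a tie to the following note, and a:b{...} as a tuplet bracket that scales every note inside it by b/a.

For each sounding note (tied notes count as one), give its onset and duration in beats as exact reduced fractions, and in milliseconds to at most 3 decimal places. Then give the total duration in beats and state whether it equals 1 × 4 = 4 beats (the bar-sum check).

1) 0.0ms=0b +952.381ms=3b
2) 952.381ms=3b +317.46ms=1b
Σ=4b of 4 (189bpm 4/4) — PASS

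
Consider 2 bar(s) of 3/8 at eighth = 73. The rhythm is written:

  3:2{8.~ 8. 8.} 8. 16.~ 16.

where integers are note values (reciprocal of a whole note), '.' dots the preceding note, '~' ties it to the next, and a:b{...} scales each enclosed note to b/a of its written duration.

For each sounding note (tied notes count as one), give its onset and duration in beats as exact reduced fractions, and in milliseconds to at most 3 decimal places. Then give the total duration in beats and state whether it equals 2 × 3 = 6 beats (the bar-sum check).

1) 0.0ms=0b +1643.836ms=2b
2) 1643.836ms=2b +821.918ms=1b
3) 2465.753ms=3b +1232.877ms=3/2b
4) 3698.63ms=9/2b +1232.877ms=3/2b
Σ=6b of 6 (73bpm 3/8) — PASS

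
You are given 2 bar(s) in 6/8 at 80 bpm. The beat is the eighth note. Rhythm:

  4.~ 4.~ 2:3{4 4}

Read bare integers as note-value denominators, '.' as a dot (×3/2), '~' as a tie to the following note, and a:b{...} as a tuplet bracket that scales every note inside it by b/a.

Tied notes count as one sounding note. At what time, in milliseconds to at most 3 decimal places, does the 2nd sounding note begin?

note 2 onset = 9b = 6750.0ms

1. 0.0ms @ 0 + 6750.0ms (9)
2. 6750.0ms @ 9 + 2250.0ms (3)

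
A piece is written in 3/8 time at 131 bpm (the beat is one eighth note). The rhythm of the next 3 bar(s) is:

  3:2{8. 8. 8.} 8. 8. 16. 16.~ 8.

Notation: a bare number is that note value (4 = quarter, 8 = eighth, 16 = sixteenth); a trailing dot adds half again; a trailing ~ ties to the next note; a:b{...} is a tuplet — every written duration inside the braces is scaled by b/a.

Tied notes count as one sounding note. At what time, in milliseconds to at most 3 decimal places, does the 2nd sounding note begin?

1. 0.0ms @ 0 + 458.015ms (1)
2. 458.015ms @ 1 + 458.015ms (1)
3. 916.031ms @ 2 + 458.015ms (1)
4. 1374.046ms @ 3 + 687.023ms (3/2)
5. 2061.069ms @ 9/2 + 687.023ms (3/2)
6. 2748.092ms @ 6 + 343.511ms (3/4)
7. 3091.603ms @ 27/4 + 1030.534ms (9/4)

note 2 onset = 1b = 458.015ms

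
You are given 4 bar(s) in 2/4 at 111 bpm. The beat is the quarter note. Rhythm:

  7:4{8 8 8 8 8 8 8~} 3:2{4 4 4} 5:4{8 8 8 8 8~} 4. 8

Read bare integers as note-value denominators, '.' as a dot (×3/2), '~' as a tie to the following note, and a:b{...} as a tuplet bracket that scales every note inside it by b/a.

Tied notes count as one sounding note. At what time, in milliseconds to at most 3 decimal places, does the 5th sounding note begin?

note 5 onset = 8/7b = 617.761ms

1. 0.0ms @ 0 + 154.44ms (2/7)
2. 154.44ms @ 2/7 + 154.44ms (2/7)
3. 308.88ms @ 4/7 + 154.44ms (2/7)
4. 463.32ms @ 6/7 + 154.44ms (2/7)
5. 617.761ms @ 8/7 + 154.44ms (2/7)
6. 772.201ms @ 10/7 + 154.44ms (2/7)
7. 926.641ms @ 12/7 + 514.801ms (20/21)
8. 1441.441ms @ 8/3 + 360.36ms (2/3)
9. 1801.802ms @ 10/3 + 360.36ms (2/3)
10. 2162.162ms @ 4 + 216.216ms (2/5)
11. 2378.378ms @ 22/5 + 216.216ms (2/5)
12. 2594.595ms @ 24/5 + 216.216ms (2/5)
13. 2810.811ms @ 26/5 + 216.216ms (2/5)
14. 3027.027ms @ 28/5 + 1027.027ms (19/10)
15. 4054.054ms @ 15/2 + 270.27ms (1/2)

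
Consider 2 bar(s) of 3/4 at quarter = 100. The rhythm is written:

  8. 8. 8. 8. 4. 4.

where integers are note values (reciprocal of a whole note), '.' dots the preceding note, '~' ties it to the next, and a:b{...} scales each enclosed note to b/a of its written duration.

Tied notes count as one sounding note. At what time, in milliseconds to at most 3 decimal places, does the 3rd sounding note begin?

note 3 onset = 3/2b = 900.0ms

1. 0.0ms @ 0 + 450.0ms (3/4)
2. 450.0ms @ 3/4 + 450.0ms (3/4)
3. 900.0ms @ 3/2 + 450.0ms (3/4)
4. 1350.0ms @ 9/4 + 450.0ms (3/4)
5. 1800.0ms @ 3 + 900.0ms (3/2)
6. 2700.0ms @ 9/2 + 900.0ms (3/2)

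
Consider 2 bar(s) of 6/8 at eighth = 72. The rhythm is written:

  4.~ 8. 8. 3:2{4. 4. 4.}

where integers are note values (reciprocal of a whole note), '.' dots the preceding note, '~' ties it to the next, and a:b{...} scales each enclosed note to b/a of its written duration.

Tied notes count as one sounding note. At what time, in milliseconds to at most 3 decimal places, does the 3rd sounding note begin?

note 3 onset = 6b = 5000.0ms

1. 0.0ms @ 0 + 3750.0ms (9/2)
2. 3750.0ms @ 9/2 + 1250.0ms (3/2)
3. 5000.0ms @ 6 + 1666.667ms (2)
4. 6666.667ms @ 8 + 1666.667ms (2)
5. 8333.333ms @ 10 + 1666.667ms (2)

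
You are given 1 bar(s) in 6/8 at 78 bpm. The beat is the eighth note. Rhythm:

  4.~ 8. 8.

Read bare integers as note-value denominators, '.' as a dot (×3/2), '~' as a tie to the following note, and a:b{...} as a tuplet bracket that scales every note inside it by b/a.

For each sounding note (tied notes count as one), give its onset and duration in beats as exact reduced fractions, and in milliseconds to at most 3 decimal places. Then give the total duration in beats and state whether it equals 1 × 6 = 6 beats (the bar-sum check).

1) 0.0ms=0b +3461.538ms=9/2b
2) 3461.538ms=9/2b +1153.846ms=3/2b
Σ=6b of 6 (78bpm 6/8) — PASS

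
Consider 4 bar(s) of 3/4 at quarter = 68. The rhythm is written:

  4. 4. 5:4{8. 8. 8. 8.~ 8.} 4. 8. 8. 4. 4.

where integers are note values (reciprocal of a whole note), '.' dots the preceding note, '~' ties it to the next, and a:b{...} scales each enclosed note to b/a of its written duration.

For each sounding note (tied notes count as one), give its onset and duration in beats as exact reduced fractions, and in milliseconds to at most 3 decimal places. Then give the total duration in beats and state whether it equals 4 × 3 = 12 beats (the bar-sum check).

1) 0.0ms=0b +1323.529ms=3/2b
2) 1323.529ms=3/2b +1323.529ms=3/2b
3) 2647.059ms=3b +529.412ms=3/5b
4) 3176.471ms=18/5b +529.412ms=3/5b
5) 3705.882ms=21/5b +529.412ms=3/5b
6) 4235.294ms=24/5b +1058.824ms=6/5b
7) 5294.118ms=6b +1323.529ms=3/2b
8) 6617.647ms=15/2b +661.765ms=3/4b
9) 7279.412ms=33/4b +661.765ms=3/4b
10) 7941.176ms=9b +1323.529ms=3/2b
11) 9264.706ms=21/2b +1323.529ms=3/2b
Σ=12b of 12 (68bpm 3/4) — PASS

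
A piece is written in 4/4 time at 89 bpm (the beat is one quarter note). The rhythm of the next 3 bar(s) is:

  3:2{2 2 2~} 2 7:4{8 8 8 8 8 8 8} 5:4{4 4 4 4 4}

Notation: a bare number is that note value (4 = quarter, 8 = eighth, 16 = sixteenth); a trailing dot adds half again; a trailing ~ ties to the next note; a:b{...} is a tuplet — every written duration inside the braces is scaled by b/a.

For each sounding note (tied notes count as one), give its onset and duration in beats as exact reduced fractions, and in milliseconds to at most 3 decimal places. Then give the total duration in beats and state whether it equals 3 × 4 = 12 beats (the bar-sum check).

1) 0.0ms=0b +898.876ms=4/3b
2) 898.876ms=4/3b +898.876ms=4/3b
3) 1797.753ms=8/3b +2247.191ms=10/3b
4) 4044.944ms=6b +192.616ms=2/7b
5) 4237.56ms=44/7b +192.616ms=2/7b
6) 4430.177ms=46/7b +192.616ms=2/7b
7) 4622.793ms=48/7b +192.616ms=2/7b
8) 4815.409ms=50/7b +192.616ms=2/7b
9) 5008.026ms=52/7b +192.616ms=2/7b
10) 5200.642ms=54/7b +192.616ms=2/7b
11) 5393.258ms=8b +539.326ms=4/5b
12) 5932.584ms=44/5b +539.326ms=4/5b
13) 6471.91ms=48/5b +539.326ms=4/5b
14) 7011.236ms=52/5b +539.326ms=4/5b
15) 7550.562ms=56/5b +539.326ms=4/5b
Σ=12b of 12 (89bpm 4/4) — PASS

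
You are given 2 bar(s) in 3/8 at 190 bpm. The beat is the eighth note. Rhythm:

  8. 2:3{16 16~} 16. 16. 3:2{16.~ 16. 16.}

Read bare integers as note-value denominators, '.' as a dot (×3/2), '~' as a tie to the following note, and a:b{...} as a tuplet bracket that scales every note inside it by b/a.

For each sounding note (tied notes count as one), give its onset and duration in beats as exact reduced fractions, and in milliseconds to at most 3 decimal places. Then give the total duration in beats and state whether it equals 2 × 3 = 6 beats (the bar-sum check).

1) 0.0ms=0b +473.684ms=3/2b
2) 473.684ms=3/2b +236.842ms=3/4b
3) 710.526ms=9/4b +473.684ms=3/2b
4) 1184.211ms=15/4b +236.842ms=3/4b
5) 1421.053ms=9/2b +315.789ms=1b
6) 1736.842ms=11/2b +157.895ms=1/2b
Σ=6b of 6 (190bpm 3/8) — PASS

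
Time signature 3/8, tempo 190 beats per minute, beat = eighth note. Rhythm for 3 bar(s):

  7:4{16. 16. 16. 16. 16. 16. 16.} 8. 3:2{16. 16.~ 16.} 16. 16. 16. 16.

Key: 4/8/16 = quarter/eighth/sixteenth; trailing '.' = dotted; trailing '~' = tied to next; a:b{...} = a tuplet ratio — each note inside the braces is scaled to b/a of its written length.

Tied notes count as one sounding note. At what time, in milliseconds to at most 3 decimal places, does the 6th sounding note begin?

1. 0.0ms @ 0 + 135.338ms (3/7)
2. 135.338ms @ 3/7 + 135.338ms (3/7)
3. 270.677ms @ 6/7 + 135.338ms (3/7)
4. 406.015ms @ 9/7 + 135.338ms (3/7)
5. 541.353ms @ 12/7 + 135.338ms (3/7)
6. 676.692ms @ 15/7 + 135.338ms (3/7)
7. 812.03ms @ 18/7 + 135.338ms (3/7)
8. 947.368ms @ 3 + 473.684ms (3/2)
9. 1421.053ms @ 9/2 + 157.895ms (1/2)
10. 1578.947ms @ 5 + 315.789ms (1)
11. 1894.737ms @ 6 + 236.842ms (3/4)
12. 2131.579ms @ 27/4 + 236.842ms (3/4)
13. 2368.421ms @ 15/2 + 236.842ms (3/4)
14. 2605.263ms @ 33/4 + 236.842ms (3/4)

note 6 onset = 15/7b = 676.692ms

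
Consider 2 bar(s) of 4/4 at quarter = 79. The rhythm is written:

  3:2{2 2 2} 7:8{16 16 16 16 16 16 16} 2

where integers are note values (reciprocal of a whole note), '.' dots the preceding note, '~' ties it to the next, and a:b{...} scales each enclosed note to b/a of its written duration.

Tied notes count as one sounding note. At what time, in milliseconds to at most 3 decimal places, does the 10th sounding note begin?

1. 0.0ms @ 0 + 1012.658ms (4/3)
2. 1012.658ms @ 4/3 + 1012.658ms (4/3)
3. 2025.316ms @ 8/3 + 1012.658ms (4/3)
4. 3037.975ms @ 4 + 216.998ms (2/7)
5. 3254.973ms @ 30/7 + 216.998ms (2/7)
6. 3471.971ms @ 32/7 + 216.998ms (2/7)
7. 3688.969ms @ 34/7 + 216.998ms (2/7)
8. 3905.967ms @ 36/7 + 216.998ms (2/7)
9. 4122.966ms @ 38/7 + 216.998ms (2/7)
10. 4339.964ms @ 40/7 + 216.998ms (2/7)
11. 4556.962ms @ 6 + 1518.987ms (2)

note 10 onset = 40/7b = 4339.964ms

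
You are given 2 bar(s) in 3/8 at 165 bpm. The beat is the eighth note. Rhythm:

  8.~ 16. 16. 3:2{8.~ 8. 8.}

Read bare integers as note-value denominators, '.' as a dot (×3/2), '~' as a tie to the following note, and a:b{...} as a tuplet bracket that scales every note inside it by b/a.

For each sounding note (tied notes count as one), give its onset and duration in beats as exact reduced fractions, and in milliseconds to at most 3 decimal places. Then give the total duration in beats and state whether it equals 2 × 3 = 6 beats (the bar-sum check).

1) 0.0ms=0b +818.182ms=9/4b
2) 818.182ms=9/4b +272.727ms=3/4b
3) 1090.909ms=3b +727.273ms=2b
4) 1818.182ms=5b +363.636ms=1b
Σ=6b of 6 (165bpm 3/8) — PASS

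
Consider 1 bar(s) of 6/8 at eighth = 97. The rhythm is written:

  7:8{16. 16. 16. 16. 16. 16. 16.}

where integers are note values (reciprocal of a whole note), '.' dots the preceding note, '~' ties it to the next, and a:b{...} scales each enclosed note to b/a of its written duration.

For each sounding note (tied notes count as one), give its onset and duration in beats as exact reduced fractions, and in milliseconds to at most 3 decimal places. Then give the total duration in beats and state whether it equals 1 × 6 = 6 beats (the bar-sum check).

1) 0.0ms=0b +530.191ms=6/7b
2) 530.191ms=6/7b +530.191ms=6/7b
3) 1060.383ms=12/7b +530.191ms=6/7b
4) 1590.574ms=18/7b +530.191ms=6/7b
5) 2120.766ms=24/7b +530.191ms=6/7b
6) 2650.957ms=30/7b +530.191ms=6/7b
7) 3181.149ms=36/7b +530.191ms=6/7b
Σ=6b of 6 (97bpm 6/8) — PASS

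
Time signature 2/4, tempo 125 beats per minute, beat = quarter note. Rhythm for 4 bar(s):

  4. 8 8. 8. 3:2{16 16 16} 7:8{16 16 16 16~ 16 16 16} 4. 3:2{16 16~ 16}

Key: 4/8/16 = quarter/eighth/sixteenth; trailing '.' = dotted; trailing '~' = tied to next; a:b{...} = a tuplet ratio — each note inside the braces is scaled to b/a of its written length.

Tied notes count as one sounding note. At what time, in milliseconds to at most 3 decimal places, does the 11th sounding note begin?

1. 0.0ms @ 0 + 720.0ms (3/2)
2. 720.0ms @ 3/2 + 240.0ms (1/2)
3. 960.0ms @ 2 + 360.0ms (3/4)
4. 1320.0ms @ 11/4 + 360.0ms (3/4)
5. 1680.0ms @ 7/2 + 80.0ms (1/6)
6. 1760.0ms @ 11/3 + 80.0ms (1/6)
7. 1840.0ms @ 23/6 + 80.0ms (1/6)
8. 1920.0ms @ 4 + 137.143ms (2/7)
9. 2057.143ms @ 30/7 + 137.143ms (2/7)
10. 2194.286ms @ 32/7 + 137.143ms (2/7)
11. 2331.429ms @ 34/7 + 274.286ms (4/7)
12. 2605.714ms @ 38/7 + 137.143ms (2/7)
13. 2742.857ms @ 40/7 + 137.143ms (2/7)
14. 2880.0ms @ 6 + 720.0ms (3/2)
15. 3600.0ms @ 15/2 + 80.0ms (1/6)
16. 3680.0ms @ 23/3 + 160.0ms (1/3)

note 11 onset = 34/7b = 2331.429ms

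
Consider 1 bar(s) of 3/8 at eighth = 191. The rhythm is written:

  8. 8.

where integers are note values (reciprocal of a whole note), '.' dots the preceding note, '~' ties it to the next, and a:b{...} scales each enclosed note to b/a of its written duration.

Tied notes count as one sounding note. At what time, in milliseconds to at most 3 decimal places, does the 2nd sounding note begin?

1. 0.0ms @ 0 + 471.204ms (3/2)
2. 471.204ms @ 3/2 + 471.204ms (3/2)

note 2 onset = 3/2b = 471.204ms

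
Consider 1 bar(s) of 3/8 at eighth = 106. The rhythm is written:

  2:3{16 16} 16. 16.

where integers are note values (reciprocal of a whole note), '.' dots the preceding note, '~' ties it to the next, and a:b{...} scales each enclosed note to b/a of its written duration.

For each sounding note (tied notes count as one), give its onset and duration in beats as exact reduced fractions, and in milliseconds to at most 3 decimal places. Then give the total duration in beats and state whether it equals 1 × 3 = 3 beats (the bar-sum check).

1) 0.0ms=0b +424.528ms=3/4b
2) 424.528ms=3/4b +424.528ms=3/4b
3) 849.057ms=3/2b +424.528ms=3/4b
4) 1273.585ms=9/4b +424.528ms=3/4b
Σ=3b of 3 (106bpm 3/8) — PASS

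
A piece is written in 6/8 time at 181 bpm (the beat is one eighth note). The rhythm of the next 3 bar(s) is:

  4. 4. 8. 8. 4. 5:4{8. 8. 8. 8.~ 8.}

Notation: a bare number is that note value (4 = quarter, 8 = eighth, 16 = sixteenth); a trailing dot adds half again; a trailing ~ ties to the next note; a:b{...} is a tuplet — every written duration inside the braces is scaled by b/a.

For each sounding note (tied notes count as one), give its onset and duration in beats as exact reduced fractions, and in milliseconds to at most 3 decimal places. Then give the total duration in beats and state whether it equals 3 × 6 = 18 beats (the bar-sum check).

1) 0.0ms=0b +994.475ms=3b
2) 994.475ms=3b +994.475ms=3b
3) 1988.95ms=6b +497.238ms=3/2b
4) 2486.188ms=15/2b +497.238ms=3/2b
5) 2983.425ms=9b +994.475ms=3b
6) 3977.901ms=12b +397.79ms=6/5b
7) 4375.691ms=66/5b +397.79ms=6/5b
8) 4773.481ms=72/5b +397.79ms=6/5b
9) 5171.271ms=78/5b +795.58ms=12/5b
Σ=18b of 18 (181bpm 6/8) — PASS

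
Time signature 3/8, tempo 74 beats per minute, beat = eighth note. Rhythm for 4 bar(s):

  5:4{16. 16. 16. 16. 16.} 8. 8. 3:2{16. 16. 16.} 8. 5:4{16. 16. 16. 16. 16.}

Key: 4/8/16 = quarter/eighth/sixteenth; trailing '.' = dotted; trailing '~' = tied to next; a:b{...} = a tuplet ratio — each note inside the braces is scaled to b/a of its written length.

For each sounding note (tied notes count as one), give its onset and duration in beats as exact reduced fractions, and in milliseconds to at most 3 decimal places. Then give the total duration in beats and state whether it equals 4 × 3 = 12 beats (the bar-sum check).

1) 0.0ms=0b +486.486ms=3/5b
2) 486.486ms=3/5b +486.486ms=3/5b
3) 972.973ms=6/5b +486.486ms=3/5b
4) 1459.459ms=9/5b +486.486ms=3/5b
5) 1945.946ms=12/5b +486.486ms=3/5b
6) 2432.432ms=3b +1216.216ms=3/2b
7) 3648.649ms=9/2b +1216.216ms=3/2b
8) 4864.865ms=6b +405.405ms=1/2b
9) 5270.27ms=13/2b +405.405ms=1/2b
10) 5675.676ms=7b +405.405ms=1/2b
11) 6081.081ms=15/2b +1216.216ms=3/2b
12) 7297.297ms=9b +486.486ms=3/5b
13) 7783.784ms=48/5b +486.486ms=3/5b
14) 8270.27ms=51/5b +486.486ms=3/5b
15) 8756.757ms=54/5b +486.486ms=3/5b
16) 9243.243ms=57/5b +486.486ms=3/5b
Σ=12b of 12 (74bpm 3/8) — PASS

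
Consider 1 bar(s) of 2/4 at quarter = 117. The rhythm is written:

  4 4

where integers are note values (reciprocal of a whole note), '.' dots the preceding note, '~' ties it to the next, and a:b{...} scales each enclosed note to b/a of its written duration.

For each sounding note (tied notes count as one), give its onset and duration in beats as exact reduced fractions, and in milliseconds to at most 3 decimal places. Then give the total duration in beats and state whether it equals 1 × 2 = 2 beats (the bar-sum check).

1) 0.0ms=0b +512.821ms=1b
2) 512.821ms=1b +512.821ms=1b
Σ=2b of 2 (117bpm 2/4) — PASS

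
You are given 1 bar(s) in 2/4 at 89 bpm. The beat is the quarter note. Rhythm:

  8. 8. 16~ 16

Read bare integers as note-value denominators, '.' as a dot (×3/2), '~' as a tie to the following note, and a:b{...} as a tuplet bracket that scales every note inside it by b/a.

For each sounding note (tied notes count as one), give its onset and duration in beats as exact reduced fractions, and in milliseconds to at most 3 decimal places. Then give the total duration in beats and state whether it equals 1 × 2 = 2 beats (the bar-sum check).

1) 0.0ms=0b +505.618ms=3/4b
2) 505.618ms=3/4b +505.618ms=3/4b
3) 1011.236ms=3/2b +337.079ms=1/2b
Σ=2b of 2 (89bpm 2/4) — PASS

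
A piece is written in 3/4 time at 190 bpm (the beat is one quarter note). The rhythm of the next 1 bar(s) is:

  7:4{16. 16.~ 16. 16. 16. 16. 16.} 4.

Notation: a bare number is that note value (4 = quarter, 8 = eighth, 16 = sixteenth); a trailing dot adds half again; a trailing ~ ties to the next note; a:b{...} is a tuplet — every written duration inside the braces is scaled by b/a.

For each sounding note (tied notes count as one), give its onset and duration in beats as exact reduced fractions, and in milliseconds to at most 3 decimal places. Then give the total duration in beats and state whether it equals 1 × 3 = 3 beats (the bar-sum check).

1) 0.0ms=0b +67.669ms=3/14b
2) 67.669ms=3/14b +135.338ms=3/7b
3) 203.008ms=9/14b +67.669ms=3/14b
4) 270.677ms=6/7b +67.669ms=3/14b
5) 338.346ms=15/14b +67.669ms=3/14b
6) 406.015ms=9/7b +67.669ms=3/14b
7) 473.684ms=3/2b +473.684ms=3/2b
Σ=3b of 3 (190bpm 3/4) — PASS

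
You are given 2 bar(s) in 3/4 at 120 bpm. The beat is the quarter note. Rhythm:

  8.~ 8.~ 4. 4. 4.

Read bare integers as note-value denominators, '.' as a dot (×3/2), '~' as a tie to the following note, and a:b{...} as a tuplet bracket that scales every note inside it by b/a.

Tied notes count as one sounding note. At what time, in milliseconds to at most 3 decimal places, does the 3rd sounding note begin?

1. 0.0ms @ 0 + 1500.0ms (3)
2. 1500.0ms @ 3 + 750.0ms (3/2)
3. 2250.0ms @ 9/2 + 750.0ms (3/2)

note 3 onset = 9/2b = 2250.0ms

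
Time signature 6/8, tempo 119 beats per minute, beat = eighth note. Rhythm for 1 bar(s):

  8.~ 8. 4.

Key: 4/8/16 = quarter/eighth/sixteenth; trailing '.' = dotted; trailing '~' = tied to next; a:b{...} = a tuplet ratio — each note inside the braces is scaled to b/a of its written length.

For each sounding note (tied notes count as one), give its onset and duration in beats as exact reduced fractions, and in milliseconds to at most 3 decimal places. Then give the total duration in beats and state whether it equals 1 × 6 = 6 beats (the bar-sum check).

1) 0.0ms=0b +1512.605ms=3b
2) 1512.605ms=3b +1512.605ms=3b
Σ=6b of 6 (119bpm 6/8) — PASS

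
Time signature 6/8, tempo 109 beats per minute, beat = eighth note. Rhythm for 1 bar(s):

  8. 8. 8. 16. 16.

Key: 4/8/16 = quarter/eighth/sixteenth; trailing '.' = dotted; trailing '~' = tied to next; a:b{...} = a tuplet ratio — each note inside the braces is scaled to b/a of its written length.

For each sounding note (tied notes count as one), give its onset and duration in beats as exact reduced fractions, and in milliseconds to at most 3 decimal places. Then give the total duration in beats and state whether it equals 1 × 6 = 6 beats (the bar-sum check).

1) 0.0ms=0b +825.688ms=3/2b
2) 825.688ms=3/2b +825.688ms=3/2b
3) 1651.376ms=3b +825.688ms=3/2b
4) 2477.064ms=9/2b +412.844ms=3/4b
5) 2889.908ms=21/4b +412.844ms=3/4b
Σ=6b of 6 (109bpm 6/8) — PASS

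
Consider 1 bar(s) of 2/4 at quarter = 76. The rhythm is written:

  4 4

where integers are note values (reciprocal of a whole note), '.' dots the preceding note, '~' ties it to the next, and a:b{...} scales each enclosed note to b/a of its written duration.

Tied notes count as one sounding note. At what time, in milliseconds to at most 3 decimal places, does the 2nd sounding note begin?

1. 0.0ms @ 0 + 789.474ms (1)
2. 789.474ms @ 1 + 789.474ms (1)

note 2 onset = 1b = 789.474ms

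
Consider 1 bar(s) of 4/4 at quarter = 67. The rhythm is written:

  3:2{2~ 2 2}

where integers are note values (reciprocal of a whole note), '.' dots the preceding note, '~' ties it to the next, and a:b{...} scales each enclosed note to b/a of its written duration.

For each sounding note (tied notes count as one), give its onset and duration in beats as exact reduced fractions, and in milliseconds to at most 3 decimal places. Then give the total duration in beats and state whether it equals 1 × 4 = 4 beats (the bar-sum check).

1) 0.0ms=0b +2388.06ms=8/3b
2) 2388.06ms=8/3b +1194.03ms=4/3b
Σ=4b of 4 (67bpm 4/4) — PASS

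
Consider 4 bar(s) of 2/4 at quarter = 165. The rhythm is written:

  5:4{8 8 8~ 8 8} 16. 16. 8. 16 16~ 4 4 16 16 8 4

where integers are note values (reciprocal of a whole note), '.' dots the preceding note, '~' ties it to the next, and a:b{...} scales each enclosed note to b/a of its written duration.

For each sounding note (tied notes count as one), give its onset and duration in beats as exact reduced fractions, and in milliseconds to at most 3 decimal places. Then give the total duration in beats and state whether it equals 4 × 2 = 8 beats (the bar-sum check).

1) 0.0ms=0b +145.455ms=2/5b
2) 145.455ms=2/5b +145.455ms=2/5b
3) 290.909ms=4/5b +290.909ms=4/5b
4) 581.818ms=8/5b +145.455ms=2/5b
5) 727.273ms=2b +136.364ms=3/8b
6) 863.636ms=19/8b +136.364ms=3/8b
7) 1000.0ms=11/4b +272.727ms=3/4b
8) 1272.727ms=7/2b +90.909ms=1/4b
9) 1363.636ms=15/4b +454.545ms=5/4b
10) 1818.182ms=5b +363.636ms=1b
11) 2181.818ms=6b +90.909ms=1/4b
12) 2272.727ms=25/4b +90.909ms=1/4b
13) 2363.636ms=13/2b +181.818ms=1/2b
14) 2545.455ms=7b +363.636ms=1b
Σ=8b of 8 (165bpm 2/4) — PASS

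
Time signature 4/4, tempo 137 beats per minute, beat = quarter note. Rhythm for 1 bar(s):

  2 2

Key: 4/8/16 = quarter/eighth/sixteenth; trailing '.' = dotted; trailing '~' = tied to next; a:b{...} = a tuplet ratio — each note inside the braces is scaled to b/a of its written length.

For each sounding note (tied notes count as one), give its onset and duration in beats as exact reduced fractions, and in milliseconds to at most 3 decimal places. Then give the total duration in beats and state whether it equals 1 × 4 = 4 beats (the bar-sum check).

1) 0.0ms=0b +875.912ms=2b
2) 875.912ms=2b +875.912ms=2b
Σ=4b of 4 (137bpm 4/4) — PASS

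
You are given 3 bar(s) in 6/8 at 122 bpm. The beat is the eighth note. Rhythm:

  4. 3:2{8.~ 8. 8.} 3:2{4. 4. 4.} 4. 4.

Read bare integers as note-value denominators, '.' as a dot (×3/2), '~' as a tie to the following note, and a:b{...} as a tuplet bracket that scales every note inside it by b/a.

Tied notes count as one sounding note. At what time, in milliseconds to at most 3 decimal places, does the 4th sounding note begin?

1. 0.0ms @ 0 + 1475.41ms (3)
2. 1475.41ms @ 3 + 983.607ms (2)
3. 2459.016ms @ 5 + 491.803ms (1)
4. 2950.82ms @ 6 + 983.607ms (2)
5. 3934.426ms @ 8 + 983.607ms (2)
6. 4918.033ms @ 10 + 983.607ms (2)
7. 5901.639ms @ 12 + 1475.41ms (3)
8. 7377.049ms @ 15 + 1475.41ms (3)

note 4 onset = 6b = 2950.82ms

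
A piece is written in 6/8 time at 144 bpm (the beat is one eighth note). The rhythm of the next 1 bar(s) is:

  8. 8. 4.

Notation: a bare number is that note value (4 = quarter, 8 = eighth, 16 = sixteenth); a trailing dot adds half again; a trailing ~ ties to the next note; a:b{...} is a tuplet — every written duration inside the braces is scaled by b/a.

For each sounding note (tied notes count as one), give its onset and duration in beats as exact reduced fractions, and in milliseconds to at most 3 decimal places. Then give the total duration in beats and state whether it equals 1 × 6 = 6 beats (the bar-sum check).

1) 0.0ms=0b +625.0ms=3/2b
2) 625.0ms=3/2b +625.0ms=3/2b
3) 1250.0ms=3b +1250.0ms=3b
Σ=6b of 6 (144bpm 6/8) — PASS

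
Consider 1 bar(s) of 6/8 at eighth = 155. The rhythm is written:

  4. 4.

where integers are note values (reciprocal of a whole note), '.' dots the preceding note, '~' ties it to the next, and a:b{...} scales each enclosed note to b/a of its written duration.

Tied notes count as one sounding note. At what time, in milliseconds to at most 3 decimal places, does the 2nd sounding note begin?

1. 0.0ms @ 0 + 1161.29ms (3)
2. 1161.29ms @ 3 + 1161.29ms (3)

note 2 onset = 3b = 1161.29ms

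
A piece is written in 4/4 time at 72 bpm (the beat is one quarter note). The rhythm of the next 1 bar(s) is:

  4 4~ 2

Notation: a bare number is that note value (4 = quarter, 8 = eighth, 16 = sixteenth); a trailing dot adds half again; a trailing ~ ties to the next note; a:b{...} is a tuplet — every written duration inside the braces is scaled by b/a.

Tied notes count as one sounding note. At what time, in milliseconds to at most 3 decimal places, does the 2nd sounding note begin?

1. 0.0ms @ 0 + 833.333ms (1)
2. 833.333ms @ 1 + 2500.0ms (3)

note 2 onset = 1b = 833.333ms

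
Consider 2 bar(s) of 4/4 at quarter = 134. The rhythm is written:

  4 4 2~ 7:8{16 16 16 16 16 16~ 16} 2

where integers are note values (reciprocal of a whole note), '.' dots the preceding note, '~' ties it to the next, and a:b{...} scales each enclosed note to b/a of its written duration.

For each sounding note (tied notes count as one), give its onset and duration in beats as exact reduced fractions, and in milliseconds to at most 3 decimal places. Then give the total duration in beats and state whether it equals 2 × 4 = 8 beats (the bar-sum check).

1) 0.0ms=0b +447.761ms=1b
2) 447.761ms=1b +447.761ms=1b
3) 895.522ms=2b +1023.454ms=16/7b
4) 1918.977ms=30/7b +127.932ms=2/7b
5) 2046.908ms=32/7b +127.932ms=2/7b
6) 2174.84ms=34/7b +127.932ms=2/7b
7) 2302.772ms=36/7b +127.932ms=2/7b
8) 2430.704ms=38/7b +255.864ms=4/7b
9) 2686.567ms=6b +895.522ms=2b
Σ=8b of 8 (134bpm 4/4) — PASS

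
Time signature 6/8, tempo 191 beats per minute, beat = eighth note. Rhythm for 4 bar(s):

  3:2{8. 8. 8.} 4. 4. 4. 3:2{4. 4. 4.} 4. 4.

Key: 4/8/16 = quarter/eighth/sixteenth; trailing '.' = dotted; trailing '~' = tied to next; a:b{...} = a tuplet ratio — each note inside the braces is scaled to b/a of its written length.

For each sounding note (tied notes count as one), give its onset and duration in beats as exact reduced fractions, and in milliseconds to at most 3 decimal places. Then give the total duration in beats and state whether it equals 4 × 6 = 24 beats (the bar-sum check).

1) 0.0ms=0b +314.136ms=1b
2) 314.136ms=1b +314.136ms=1b
3) 628.272ms=2b +314.136ms=1b
4) 942.408ms=3b +942.408ms=3b
5) 1884.817ms=6b +942.408ms=3b
6) 2827.225ms=9b +942.408ms=3b
7) 3769.634ms=12b +628.272ms=2b
8) 4397.906ms=14b +628.272ms=2b
9) 5026.178ms=16b +628.272ms=2b
10) 5654.45ms=18b +942.408ms=3b
11) 6596.859ms=21b +942.408ms=3b
Σ=24b of 24 (191bpm 6/8) — PASS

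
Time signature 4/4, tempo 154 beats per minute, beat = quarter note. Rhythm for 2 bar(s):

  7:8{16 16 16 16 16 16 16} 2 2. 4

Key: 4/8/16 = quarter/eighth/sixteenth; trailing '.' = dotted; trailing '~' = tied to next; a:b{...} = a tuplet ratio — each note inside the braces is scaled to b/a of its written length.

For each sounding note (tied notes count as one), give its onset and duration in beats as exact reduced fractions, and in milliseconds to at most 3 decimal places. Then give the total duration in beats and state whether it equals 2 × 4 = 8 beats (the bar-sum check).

1) 0.0ms=0b +111.317ms=2/7b
2) 111.317ms=2/7b +111.317ms=2/7b
3) 222.635ms=4/7b +111.317ms=2/7b
4) 333.952ms=6/7b +111.317ms=2/7b
5) 445.269ms=8/7b +111.317ms=2/7b
6) 556.586ms=10/7b +111.317ms=2/7b
7) 667.904ms=12/7b +111.317ms=2/7b
8) 779.221ms=2b +779.221ms=2b
9) 1558.442ms=4b +1168.831ms=3b
10) 2727.273ms=7b +389.61ms=1b
Σ=8b of 8 (154bpm 4/4) — PASS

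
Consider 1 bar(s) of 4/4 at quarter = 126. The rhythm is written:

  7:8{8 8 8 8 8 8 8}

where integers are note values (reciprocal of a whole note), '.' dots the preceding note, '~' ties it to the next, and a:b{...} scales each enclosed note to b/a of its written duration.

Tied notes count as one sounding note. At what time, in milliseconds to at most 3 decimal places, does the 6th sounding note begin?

1. 0.0ms @ 0 + 272.109ms (4/7)
2. 272.109ms @ 4/7 + 272.109ms (4/7)
3. 544.218ms @ 8/7 + 272.109ms (4/7)
4. 816.327ms @ 12/7 + 272.109ms (4/7)
5. 1088.435ms @ 16/7 + 272.109ms (4/7)
6. 1360.544ms @ 20/7 + 272.109ms (4/7)
7. 1632.653ms @ 24/7 + 272.109ms (4/7)

note 6 onset = 20/7b = 1360.544ms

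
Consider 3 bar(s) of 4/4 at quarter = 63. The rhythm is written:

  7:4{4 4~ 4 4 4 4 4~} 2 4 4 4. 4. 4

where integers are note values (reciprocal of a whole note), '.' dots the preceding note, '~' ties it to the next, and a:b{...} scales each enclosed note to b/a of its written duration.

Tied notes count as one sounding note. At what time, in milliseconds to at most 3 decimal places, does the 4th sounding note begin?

1. 0.0ms @ 0 + 544.218ms (4/7)
2. 544.218ms @ 4/7 + 1088.435ms (8/7)
3. 1632.653ms @ 12/7 + 544.218ms (4/7)
4. 2176.871ms @ 16/7 + 544.218ms (4/7)
5. 2721.088ms @ 20/7 + 544.218ms (4/7)
6. 3265.306ms @ 24/7 + 2448.98ms (18/7)
7. 5714.286ms @ 6 + 952.381ms (1)
8. 6666.667ms @ 7 + 952.381ms (1)
9. 7619.048ms @ 8 + 1428.571ms (3/2)
10. 9047.619ms @ 19/2 + 1428.571ms (3/2)
11. 10476.19ms @ 11 + 952.381ms (1)

note 4 onset = 16/7b = 2176.871ms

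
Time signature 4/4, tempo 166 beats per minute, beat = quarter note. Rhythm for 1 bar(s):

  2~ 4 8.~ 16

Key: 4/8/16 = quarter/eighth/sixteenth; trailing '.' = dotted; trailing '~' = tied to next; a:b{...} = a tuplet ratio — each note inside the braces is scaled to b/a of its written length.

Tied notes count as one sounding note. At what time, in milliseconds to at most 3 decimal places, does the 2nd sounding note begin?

note 2 onset = 3b = 1084.337ms

1. 0.0ms @ 0 + 1084.337ms (3)
2. 1084.337ms @ 3 + 361.446ms (1)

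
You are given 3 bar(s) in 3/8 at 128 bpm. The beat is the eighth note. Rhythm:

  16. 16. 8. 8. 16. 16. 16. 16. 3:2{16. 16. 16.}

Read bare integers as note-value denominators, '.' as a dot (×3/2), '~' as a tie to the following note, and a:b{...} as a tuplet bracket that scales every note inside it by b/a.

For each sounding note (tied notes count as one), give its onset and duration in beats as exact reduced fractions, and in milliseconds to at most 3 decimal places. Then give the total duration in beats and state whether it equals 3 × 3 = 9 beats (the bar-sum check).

1) 0.0ms=0b +351.562ms=3/4b
2) 351.562ms=3/4b +351.562ms=3/4b
3) 703.125ms=3/2b +703.125ms=3/2b
4) 1406.25ms=3b +703.125ms=3/2b
5) 2109.375ms=9/2b +351.562ms=3/4b
6) 2460.938ms=21/4b +351.562ms=3/4b
7) 2812.5ms=6b +351.562ms=3/4b
8) 3164.062ms=27/4b +351.562ms=3/4b
9) 3515.625ms=15/2b +234.375ms=1/2b
10) 3750.0ms=8b +234.375ms=1/2b
11) 3984.375ms=17/2b +234.375ms=1/2b
Σ=9b of 9 (128bpm 3/8) — PASS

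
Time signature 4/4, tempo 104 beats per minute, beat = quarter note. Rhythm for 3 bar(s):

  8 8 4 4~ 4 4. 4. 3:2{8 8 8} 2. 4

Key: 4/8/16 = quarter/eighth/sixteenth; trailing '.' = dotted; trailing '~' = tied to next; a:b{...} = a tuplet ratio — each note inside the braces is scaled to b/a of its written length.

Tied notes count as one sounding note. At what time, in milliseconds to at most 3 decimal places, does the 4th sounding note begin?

1. 0.0ms @ 0 + 288.462ms (1/2)
2. 288.462ms @ 1/2 + 288.462ms (1/2)
3. 576.923ms @ 1 + 576.923ms (1)
4. 1153.846ms @ 2 + 1153.846ms (2)
5. 2307.692ms @ 4 + 865.385ms (3/2)
6. 3173.077ms @ 11/2 + 865.385ms (3/2)
7. 4038.462ms @ 7 + 192.308ms (1/3)
8. 4230.769ms @ 22/3 + 192.308ms (1/3)
9. 4423.077ms @ 23/3 + 192.308ms (1/3)
10. 4615.385ms @ 8 + 1730.769ms (3)
11. 6346.154ms @ 11 + 576.923ms (1)

note 4 onset = 2b = 1153.846ms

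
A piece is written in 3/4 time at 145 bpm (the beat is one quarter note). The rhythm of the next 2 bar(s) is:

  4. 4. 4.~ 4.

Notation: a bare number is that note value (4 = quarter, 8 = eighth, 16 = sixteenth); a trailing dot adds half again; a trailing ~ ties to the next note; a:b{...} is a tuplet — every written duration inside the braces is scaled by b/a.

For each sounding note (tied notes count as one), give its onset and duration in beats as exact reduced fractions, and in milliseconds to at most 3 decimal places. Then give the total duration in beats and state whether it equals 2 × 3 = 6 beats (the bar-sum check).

1) 0.0ms=0b +620.69ms=3/2b
2) 620.69ms=3/2b +620.69ms=3/2b
3) 1241.379ms=3b +1241.379ms=3b
Σ=6b of 6 (145bpm 3/4) — PASS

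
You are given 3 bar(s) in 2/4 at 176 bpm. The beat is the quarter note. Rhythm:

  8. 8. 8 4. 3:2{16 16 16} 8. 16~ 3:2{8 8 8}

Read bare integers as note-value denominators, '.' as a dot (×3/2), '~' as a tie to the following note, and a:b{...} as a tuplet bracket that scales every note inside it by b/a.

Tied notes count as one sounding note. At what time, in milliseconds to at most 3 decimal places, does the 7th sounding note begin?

note 7 onset = 23/6b = 1306.818ms

1. 0.0ms @ 0 + 255.682ms (3/4)
2. 255.682ms @ 3/4 + 255.682ms (3/4)
3. 511.364ms @ 3/2 + 170.455ms (1/2)
4. 681.818ms @ 2 + 511.364ms (3/2)
5. 1193.182ms @ 7/2 + 56.818ms (1/6)
6. 1250.0ms @ 11/3 + 56.818ms (1/6)
7. 1306.818ms @ 23/6 + 56.818ms (1/6)
8. 1363.636ms @ 4 + 255.682ms (3/4)
9. 1619.318ms @ 19/4 + 198.864ms (7/12)
10. 1818.182ms @ 16/3 + 113.636ms (1/3)
11. 1931.818ms @ 17/3 + 113.636ms (1/3)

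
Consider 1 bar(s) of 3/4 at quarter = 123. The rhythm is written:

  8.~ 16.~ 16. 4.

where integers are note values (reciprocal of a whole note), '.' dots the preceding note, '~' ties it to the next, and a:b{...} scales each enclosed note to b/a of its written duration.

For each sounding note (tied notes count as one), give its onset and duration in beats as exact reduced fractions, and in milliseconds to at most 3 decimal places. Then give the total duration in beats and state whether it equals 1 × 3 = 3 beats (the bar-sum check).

1) 0.0ms=0b +731.707ms=3/2b
2) 731.707ms=3/2b +731.707ms=3/2b
Σ=3b of 3 (123bpm 3/4) — PASS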